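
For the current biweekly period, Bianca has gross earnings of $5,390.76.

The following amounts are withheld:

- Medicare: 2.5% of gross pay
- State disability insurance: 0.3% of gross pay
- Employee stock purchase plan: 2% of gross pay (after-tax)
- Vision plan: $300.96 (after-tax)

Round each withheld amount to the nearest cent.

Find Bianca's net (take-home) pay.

$4,831.04

State disability insurance: $5,390.76 × 0.003 = $16.17
Medicare: $5,390.76 × 0.025 = $134.77
Employee stock purchase plan: $5,390.76 × 0.02 = $107.82
Vision plan: $300.96
Total deductions = $16.17 + $134.77 + $107.82 + $300.96 = $559.72
Net pay = $5,390.76 − $559.72 = $4,831.04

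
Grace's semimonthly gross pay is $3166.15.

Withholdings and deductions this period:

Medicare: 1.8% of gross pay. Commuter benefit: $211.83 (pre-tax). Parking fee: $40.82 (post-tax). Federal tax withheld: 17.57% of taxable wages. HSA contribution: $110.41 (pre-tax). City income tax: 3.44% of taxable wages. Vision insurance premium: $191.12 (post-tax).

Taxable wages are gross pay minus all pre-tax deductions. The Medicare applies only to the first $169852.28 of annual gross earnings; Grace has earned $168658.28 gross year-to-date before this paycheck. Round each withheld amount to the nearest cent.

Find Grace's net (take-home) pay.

HSA contribution: $110.41
Commuter benefit: $211.83
Pre-tax total = $110.41 + $211.83 = $322.24
Taxable wages = $3166.15 − $322.24 = $2843.91
Federal tax withheld: $2843.91 × 0.1757 = $499.67
City income tax: $2843.91 × 0.0344 = $97.83
Medicare: only $169852.28 − $168658.28 = $1194.00 of this check is subject → $1194.00 × 0.018 = $21.49
Vision insurance premium: $191.12
Parking fee: $40.82
Total deductions = $110.41 + $211.83 + $499.67 + $97.83 + $21.49 + $191.12 + $40.82 = $1173.17
Net pay = $3166.15 − $1173.17 = $1992.98

$1992.98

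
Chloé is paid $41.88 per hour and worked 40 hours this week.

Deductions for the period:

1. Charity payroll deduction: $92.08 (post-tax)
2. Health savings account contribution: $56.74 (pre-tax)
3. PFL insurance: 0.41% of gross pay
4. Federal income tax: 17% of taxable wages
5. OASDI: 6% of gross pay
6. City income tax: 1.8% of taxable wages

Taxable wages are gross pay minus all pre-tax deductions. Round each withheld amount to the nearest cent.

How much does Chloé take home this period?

$1,114.73

Gross pay: 40 × $41.88 = $1,675.20
Health savings account contribution: $56.74
Taxable wages = $1,675.20 − $56.74 = $1,618.46
City income tax: $1,618.46 × 0.018 = $29.13
Federal income tax: $1,618.46 × 0.17 = $275.14
OASDI: $1,675.20 × 0.06 = $100.51
PFL insurance: $1,675.20 × 0.0041 = $6.87
Charity payroll deduction: $92.08
Total deductions = $56.74 + $29.13 + $275.14 + $100.51 + $6.87 + $92.08 = $560.47
Net pay = $1,675.20 − $560.47 = $1,114.73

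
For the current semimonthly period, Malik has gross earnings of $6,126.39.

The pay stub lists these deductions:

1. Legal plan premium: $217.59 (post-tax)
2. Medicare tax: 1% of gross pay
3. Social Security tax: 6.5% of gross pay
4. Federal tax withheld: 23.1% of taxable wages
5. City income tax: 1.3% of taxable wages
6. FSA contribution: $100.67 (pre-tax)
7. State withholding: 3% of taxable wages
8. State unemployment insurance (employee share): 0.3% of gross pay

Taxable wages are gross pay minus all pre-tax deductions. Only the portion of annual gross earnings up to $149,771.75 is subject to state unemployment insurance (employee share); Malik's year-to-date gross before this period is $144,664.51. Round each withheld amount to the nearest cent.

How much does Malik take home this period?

$3,682.29

FSA contribution: $100.67
Taxable wages = $6,126.39 − $100.67 = $6,025.72
Federal tax withheld: $6,025.72 × 0.231 = $1,391.94
State withholding: $6,025.72 × 0.03 = $180.77
City income tax: $6,025.72 × 0.013 = $78.33
Medicare tax: $6,126.39 × 0.01 = $61.26
State unemployment insurance (employee share): only $149,771.75 − $144,664.51 = $5,107.24 of this check is subject → $5,107.24 × 0.003 = $15.32
Social Security tax: $6,126.39 × 0.065 = $398.22
Legal plan premium: $217.59
Total deductions = $100.67 + $1,391.94 + $180.77 + $78.33 + $61.26 + $15.32 + $398.22 + $217.59 = $2,444.10
Net pay = $6,126.39 − $2,444.10 = $3,682.29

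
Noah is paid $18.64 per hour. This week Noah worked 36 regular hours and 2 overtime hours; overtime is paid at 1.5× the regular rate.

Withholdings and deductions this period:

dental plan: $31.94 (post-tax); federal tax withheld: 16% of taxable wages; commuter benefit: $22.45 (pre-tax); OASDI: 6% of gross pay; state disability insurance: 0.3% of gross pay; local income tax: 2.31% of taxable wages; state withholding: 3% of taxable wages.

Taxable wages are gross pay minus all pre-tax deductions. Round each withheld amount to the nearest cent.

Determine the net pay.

$476.64

Regular pay: 36 × $18.64 = $671.04
Overtime pay: 2 × $18.64 × 1.5 = $55.92
Gross pay = $671.04 + $55.92 = $726.96
Commuter benefit: $22.45
Taxable wages = $726.96 − $22.45 = $704.51
Federal tax withheld: $704.51 × 0.16 = $112.72
State withholding: $704.51 × 0.03 = $21.14
Local income tax: $704.51 × 0.0231 = $16.27
OASDI: $726.96 × 0.06 = $43.62
State disability insurance: $726.96 × 0.003 = $2.18
Dental plan: $31.94
Total deductions = $22.45 + $112.72 + $21.14 + $16.27 + $43.62 + $2.18 + $31.94 = $250.32
Net pay = $726.96 − $250.32 = $476.64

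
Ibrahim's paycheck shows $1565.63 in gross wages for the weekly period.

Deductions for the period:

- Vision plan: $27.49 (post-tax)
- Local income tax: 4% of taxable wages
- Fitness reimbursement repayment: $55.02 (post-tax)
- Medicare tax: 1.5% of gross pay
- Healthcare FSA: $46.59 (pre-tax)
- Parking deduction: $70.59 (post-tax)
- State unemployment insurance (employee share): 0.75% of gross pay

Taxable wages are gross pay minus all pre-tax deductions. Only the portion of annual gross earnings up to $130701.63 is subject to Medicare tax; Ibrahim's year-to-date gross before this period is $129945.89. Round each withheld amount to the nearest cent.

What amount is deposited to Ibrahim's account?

$1282.10

Healthcare FSA: $46.59
Taxable wages = $1565.63 − $46.59 = $1519.04
Local income tax: $1519.04 × 0.04 = $60.76
State unemployment insurance (employee share): $1565.63 × 0.0075 = $11.74
Medicare tax: only $130701.63 − $129945.89 = $755.74 of this check is subject → $755.74 × 0.015 = $11.34
Fitness reimbursement repayment: $55.02
Parking deduction: $70.59
Vision plan: $27.49
Total deductions = $46.59 + $60.76 + $11.74 + $11.34 + $55.02 + $70.59 + $27.49 = $283.53
Net pay = $1565.63 − $283.53 = $1282.10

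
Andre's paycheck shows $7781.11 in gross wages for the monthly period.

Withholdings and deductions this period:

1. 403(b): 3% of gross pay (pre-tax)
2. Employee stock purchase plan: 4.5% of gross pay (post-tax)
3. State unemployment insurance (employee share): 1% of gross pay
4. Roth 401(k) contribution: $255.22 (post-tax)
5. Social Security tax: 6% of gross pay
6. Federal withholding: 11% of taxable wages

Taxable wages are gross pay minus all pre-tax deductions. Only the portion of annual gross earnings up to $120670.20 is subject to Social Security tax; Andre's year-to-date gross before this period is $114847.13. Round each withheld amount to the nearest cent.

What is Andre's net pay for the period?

403(b): $7781.11 × 0.03 = $233.43
Taxable wages = $7781.11 − $233.43 = $7547.68
Federal withholding: $7547.68 × 0.11 = $830.24
State unemployment insurance (employee share): $7781.11 × 0.01 = $77.81
Social Security tax: only $120670.20 − $114847.13 = $5823.07 of this check is subject → $5823.07 × 0.06 = $349.38
Employee stock purchase plan: $7781.11 × 0.045 = $350.15
Roth 401(k) contribution: $255.22
Total deductions = $233.43 + $830.24 + $77.81 + $349.38 + $350.15 + $255.22 = $2096.23
Net pay = $7781.11 − $2096.23 = $5684.88

$5684.88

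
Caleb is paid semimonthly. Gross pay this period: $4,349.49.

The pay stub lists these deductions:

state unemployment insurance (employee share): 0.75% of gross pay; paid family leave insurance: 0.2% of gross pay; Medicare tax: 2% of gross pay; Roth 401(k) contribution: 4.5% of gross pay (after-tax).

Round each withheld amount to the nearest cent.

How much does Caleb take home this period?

$4,025.45

Paid family leave insurance: $4,349.49 × 0.002 = $8.70
Medicare tax: $4,349.49 × 0.02 = $86.99
State unemployment insurance (employee share): $4,349.49 × 0.0075 = $32.62
Roth 401(k) contribution: $4,349.49 × 0.045 = $195.73
Total deductions = $8.70 + $86.99 + $32.62 + $195.73 = $324.04
Net pay = $4,349.49 − $324.04 = $4,025.45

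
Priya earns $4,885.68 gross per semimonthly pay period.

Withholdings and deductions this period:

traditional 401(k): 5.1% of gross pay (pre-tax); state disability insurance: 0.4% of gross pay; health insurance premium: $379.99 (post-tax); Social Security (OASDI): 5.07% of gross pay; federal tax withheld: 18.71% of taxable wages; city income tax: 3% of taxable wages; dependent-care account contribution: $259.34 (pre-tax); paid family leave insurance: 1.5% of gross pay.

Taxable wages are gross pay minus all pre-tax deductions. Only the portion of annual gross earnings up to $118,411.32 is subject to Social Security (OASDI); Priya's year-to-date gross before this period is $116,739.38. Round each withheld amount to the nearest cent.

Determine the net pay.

$2,869.29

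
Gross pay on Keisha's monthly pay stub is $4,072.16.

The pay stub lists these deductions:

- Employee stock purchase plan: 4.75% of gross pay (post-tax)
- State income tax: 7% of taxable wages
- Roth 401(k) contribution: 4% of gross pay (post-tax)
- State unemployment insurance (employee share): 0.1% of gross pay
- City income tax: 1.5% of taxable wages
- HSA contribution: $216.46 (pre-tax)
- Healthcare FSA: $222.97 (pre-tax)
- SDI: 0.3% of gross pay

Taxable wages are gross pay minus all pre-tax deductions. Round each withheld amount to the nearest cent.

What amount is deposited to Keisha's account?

$2,951.34

Healthcare FSA: $222.97
HSA contribution: $216.46
Pre-tax total = $222.97 + $216.46 = $439.43
Taxable wages = $4,072.16 − $439.43 = $3,632.73
City income tax: $3,632.73 × 0.015 = $54.49
State income tax: $3,632.73 × 0.07 = $254.29
SDI: $4,072.16 × 0.003 = $12.22
State unemployment insurance (employee share): $4,072.16 × 0.001 = $4.07
Employee stock purchase plan: $4,072.16 × 0.0475 = $193.43
Roth 401(k) contribution: $4,072.16 × 0.04 = $162.89
Total deductions = $222.97 + $216.46 + $54.49 + $254.29 + $12.22 + $4.07 + $193.43 + $162.89 = $1,120.82
Net pay = $4,072.16 − $1,120.82 = $2,951.34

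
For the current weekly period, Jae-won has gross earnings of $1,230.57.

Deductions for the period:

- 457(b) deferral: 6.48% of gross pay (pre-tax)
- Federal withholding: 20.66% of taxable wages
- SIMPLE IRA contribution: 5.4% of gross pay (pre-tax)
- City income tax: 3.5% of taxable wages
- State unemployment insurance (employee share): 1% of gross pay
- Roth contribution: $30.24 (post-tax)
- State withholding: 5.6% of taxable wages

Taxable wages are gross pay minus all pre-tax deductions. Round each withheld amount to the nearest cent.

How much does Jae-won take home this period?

$719.12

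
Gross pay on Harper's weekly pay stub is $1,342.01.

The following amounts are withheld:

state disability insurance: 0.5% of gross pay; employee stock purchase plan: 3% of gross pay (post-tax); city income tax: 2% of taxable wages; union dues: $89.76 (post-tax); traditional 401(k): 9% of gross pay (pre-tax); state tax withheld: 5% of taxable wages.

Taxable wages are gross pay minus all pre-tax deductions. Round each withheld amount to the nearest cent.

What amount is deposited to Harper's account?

$999.02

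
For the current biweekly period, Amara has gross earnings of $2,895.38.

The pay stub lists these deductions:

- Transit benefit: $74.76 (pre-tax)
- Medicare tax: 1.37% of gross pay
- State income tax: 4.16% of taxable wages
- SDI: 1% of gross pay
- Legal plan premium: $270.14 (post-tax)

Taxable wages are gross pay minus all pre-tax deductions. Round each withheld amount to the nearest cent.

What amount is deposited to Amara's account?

$2,364.52

Transit benefit: $74.76
Taxable wages = $2,895.38 − $74.76 = $2,820.62
State income tax: $2,820.62 × 0.0416 = $117.34
Medicare tax: $2,895.38 × 0.0137 = $39.67
SDI: $2,895.38 × 0.01 = $28.95
Legal plan premium: $270.14
Total deductions = $74.76 + $117.34 + $39.67 + $28.95 + $270.14 = $530.86
Net pay = $2,895.38 − $530.86 = $2,364.52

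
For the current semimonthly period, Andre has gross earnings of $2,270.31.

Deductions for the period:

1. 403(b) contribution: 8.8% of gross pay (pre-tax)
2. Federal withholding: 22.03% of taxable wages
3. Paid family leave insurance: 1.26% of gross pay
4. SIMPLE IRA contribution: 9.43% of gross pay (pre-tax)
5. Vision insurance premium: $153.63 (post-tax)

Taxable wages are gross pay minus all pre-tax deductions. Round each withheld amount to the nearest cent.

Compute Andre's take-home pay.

$1,265.22

SIMPLE IRA contribution: $2,270.31 × 0.0943 = $214.09
403(b) contribution: $2,270.31 × 0.088 = $199.79
Pre-tax total = $214.09 + $199.79 = $413.88
Taxable wages = $2,270.31 − $413.88 = $1,856.43
Federal withholding: $1,856.43 × 0.2203 = $408.97
Paid family leave insurance: $2,270.31 × 0.0126 = $28.61
Vision insurance premium: $153.63
Total deductions = $214.09 + $199.79 + $408.97 + $28.61 + $153.63 = $1,005.09
Net pay = $2,270.31 − $1,005.09 = $1,265.22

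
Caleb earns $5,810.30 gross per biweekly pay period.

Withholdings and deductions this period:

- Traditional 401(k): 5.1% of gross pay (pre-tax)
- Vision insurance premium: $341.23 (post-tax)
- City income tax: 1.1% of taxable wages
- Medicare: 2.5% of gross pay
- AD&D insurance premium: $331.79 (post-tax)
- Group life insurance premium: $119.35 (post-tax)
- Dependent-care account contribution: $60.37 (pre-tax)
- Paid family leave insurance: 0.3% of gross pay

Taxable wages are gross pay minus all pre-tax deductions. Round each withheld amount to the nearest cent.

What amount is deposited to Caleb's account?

$4,438.55

Traditional 401(k): $5,810.30 × 0.051 = $296.33
Dependent-care account contribution: $60.37
Pre-tax total = $296.33 + $60.37 = $356.70
Taxable wages = $5,810.30 − $356.70 = $5,453.60
City income tax: $5,453.60 × 0.011 = $59.99
Medicare: $5,810.30 × 0.025 = $145.26
Paid family leave insurance: $5,810.30 × 0.003 = $17.43
Group life insurance premium: $119.35
AD&D insurance premium: $331.79
Vision insurance premium: $341.23
Total deductions = $296.33 + $60.37 + $59.99 + $145.26 + $17.43 + $119.35 + $331.79 + $341.23 = $1,371.75
Net pay = $5,810.30 − $1,371.75 = $4,438.55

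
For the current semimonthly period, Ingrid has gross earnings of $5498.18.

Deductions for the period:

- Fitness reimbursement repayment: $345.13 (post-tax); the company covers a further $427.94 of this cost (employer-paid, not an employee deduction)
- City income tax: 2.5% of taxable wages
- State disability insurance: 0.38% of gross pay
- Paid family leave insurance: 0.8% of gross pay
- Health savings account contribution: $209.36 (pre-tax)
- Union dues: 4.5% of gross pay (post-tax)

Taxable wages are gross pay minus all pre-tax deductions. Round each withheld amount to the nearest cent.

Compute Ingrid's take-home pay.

Health savings account contribution: $209.36
Taxable wages = $5498.18 − $209.36 = $5288.82
City income tax: $5288.82 × 0.025 = $132.22
Paid family leave insurance: $5498.18 × 0.008 = $43.99
State disability insurance: $5498.18 × 0.0038 = $20.89
Union dues: $5498.18 × 0.045 = $247.42
Fitness reimbursement repayment: $345.13
(Employer's $427.94 toward fitness reimbursement repayment is not withheld from the employee.)
Total deductions = $209.36 + $132.22 + $43.99 + $20.89 + $247.42 + $345.13 = $999.01
Net pay = $5498.18 − $999.01 = $4499.17

$4499.17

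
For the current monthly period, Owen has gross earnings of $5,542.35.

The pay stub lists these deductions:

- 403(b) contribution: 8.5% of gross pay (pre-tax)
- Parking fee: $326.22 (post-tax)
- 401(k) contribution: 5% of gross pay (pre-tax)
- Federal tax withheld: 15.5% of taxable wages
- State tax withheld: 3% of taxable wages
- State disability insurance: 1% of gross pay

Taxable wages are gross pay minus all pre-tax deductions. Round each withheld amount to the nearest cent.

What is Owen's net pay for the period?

403(b) contribution: $5,542.35 × 0.085 = $471.10
401(k) contribution: $5,542.35 × 0.05 = $277.12
Pre-tax total = $471.10 + $277.12 = $748.22
Taxable wages = $5,542.35 − $748.22 = $4,794.13
Federal tax withheld: $4,794.13 × 0.155 = $743.09
State tax withheld: $4,794.13 × 0.03 = $143.82
State disability insurance: $5,542.35 × 0.01 = $55.42
Parking fee: $326.22
Total deductions = $471.10 + $277.12 + $743.09 + $143.82 + $55.42 + $326.22 = $2,016.77
Net pay = $5,542.35 − $2,016.77 = $3,525.58

$3,525.58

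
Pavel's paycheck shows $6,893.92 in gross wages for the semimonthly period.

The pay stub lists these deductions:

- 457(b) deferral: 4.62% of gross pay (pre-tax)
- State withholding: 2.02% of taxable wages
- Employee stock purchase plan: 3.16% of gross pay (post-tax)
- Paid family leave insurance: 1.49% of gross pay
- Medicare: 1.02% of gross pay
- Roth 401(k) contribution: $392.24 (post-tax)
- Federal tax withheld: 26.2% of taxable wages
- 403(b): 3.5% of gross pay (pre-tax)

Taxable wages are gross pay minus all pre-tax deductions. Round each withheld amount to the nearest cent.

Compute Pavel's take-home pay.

403(b): $6,893.92 × 0.035 = $241.29
457(b) deferral: $6,893.92 × 0.0462 = $318.50
Pre-tax total = $241.29 + $318.50 = $559.79
Taxable wages = $6,893.92 − $559.79 = $6,334.13
State withholding: $6,334.13 × 0.0202 = $127.95
Federal tax withheld: $6,334.13 × 0.262 = $1,659.54
Medicare: $6,893.92 × 0.0102 = $70.32
Paid family leave insurance: $6,893.92 × 0.0149 = $102.72
Roth 401(k) contribution: $392.24
Employee stock purchase plan: $6,893.92 × 0.0316 = $217.85
Total deductions = $241.29 + $318.50 + $127.95 + $1,659.54 + $70.32 + $102.72 + $392.24 + $217.85 = $3,130.41
Net pay = $6,893.92 − $3,130.41 = $3,763.51

$3,763.51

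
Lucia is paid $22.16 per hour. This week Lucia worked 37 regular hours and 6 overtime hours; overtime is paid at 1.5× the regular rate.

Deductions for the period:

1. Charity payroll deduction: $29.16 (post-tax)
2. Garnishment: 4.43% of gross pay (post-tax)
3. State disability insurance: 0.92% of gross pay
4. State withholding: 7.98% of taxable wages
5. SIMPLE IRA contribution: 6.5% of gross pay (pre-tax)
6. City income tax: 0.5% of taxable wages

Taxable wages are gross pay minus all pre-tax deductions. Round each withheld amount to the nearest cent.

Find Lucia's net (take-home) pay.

Regular pay: 37 × $22.16 = $819.92
Overtime pay: 6 × $22.16 × 1.5 = $199.44
Gross pay = $819.92 + $199.44 = $1,019.36
SIMPLE IRA contribution: $1,019.36 × 0.065 = $66.26
Taxable wages = $1,019.36 − $66.26 = $953.10
City income tax: $953.10 × 0.005 = $4.77
State withholding: $953.10 × 0.0798 = $76.06
State disability insurance: $1,019.36 × 0.0092 = $9.38
Charity payroll deduction: $29.16
Garnishment: $1,019.36 × 0.0443 = $45.16
Total deductions = $66.26 + $4.77 + $76.06 + $9.38 + $29.16 + $45.16 = $230.79
Net pay = $1,019.36 − $230.79 = $788.57

$788.57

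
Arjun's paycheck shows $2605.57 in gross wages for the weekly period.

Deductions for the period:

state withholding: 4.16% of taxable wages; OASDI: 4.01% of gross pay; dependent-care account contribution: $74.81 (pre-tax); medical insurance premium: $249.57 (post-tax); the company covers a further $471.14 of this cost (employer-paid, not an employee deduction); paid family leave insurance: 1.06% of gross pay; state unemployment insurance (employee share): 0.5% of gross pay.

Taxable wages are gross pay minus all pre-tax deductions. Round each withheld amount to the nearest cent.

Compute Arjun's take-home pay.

Dependent-care account contribution: $74.81
Taxable wages = $2605.57 − $74.81 = $2530.76
State withholding: $2530.76 × 0.0416 = $105.28
OASDI: $2605.57 × 0.0401 = $104.48
Paid family leave insurance: $2605.57 × 0.0106 = $27.62
State unemployment insurance (employee share): $2605.57 × 0.005 = $13.03
Medical insurance premium: $249.57
(Employer's $471.14 toward medical insurance premium is not withheld from the employee.)
Total deductions = $74.81 + $105.28 + $104.48 + $27.62 + $13.03 + $249.57 = $574.79
Net pay = $2605.57 − $574.79 = $2030.78

$2030.78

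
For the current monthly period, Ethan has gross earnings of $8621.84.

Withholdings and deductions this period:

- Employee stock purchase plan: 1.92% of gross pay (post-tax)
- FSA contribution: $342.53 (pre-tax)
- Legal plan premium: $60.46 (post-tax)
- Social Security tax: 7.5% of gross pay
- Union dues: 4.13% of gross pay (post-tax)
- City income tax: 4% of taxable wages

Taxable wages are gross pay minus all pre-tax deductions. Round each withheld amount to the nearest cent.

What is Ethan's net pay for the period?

FSA contribution: $342.53
Taxable wages = $8621.84 − $342.53 = $8279.31
City income tax: $8279.31 × 0.04 = $331.17
Social Security tax: $8621.84 × 0.075 = $646.64
Employee stock purchase plan: $8621.84 × 0.0192 = $165.54
Legal plan premium: $60.46
Union dues: $8621.84 × 0.0413 = $356.08
Total deductions = $342.53 + $331.17 + $646.64 + $165.54 + $60.46 + $356.08 = $1902.42
Net pay = $8621.84 − $1902.42 = $6719.42

$6719.42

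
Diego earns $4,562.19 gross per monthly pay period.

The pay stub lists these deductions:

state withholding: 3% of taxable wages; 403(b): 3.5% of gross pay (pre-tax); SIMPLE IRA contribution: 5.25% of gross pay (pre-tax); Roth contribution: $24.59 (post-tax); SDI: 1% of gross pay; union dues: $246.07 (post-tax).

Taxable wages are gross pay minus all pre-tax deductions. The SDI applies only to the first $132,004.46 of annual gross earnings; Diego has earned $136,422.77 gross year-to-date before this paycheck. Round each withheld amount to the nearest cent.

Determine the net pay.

SIMPLE IRA contribution: $4,562.19 × 0.0525 = $239.51
403(b): $4,562.19 × 0.035 = $159.68
Pre-tax total = $239.51 + $159.68 = $399.19
Taxable wages = $4,562.19 − $399.19 = $4,163.00
State withholding: $4,163.00 × 0.03 = $124.89
SDI: annual cap $132,004.46 already reached (YTD $136,422.77), so $0.00
Union dues: $246.07
Roth contribution: $24.59
Total deductions = $239.51 + $159.68 + $124.89 + $0.00 + $246.07 + $24.59 = $794.74
Net pay = $4,562.19 − $794.74 = $3,767.45

$3,767.45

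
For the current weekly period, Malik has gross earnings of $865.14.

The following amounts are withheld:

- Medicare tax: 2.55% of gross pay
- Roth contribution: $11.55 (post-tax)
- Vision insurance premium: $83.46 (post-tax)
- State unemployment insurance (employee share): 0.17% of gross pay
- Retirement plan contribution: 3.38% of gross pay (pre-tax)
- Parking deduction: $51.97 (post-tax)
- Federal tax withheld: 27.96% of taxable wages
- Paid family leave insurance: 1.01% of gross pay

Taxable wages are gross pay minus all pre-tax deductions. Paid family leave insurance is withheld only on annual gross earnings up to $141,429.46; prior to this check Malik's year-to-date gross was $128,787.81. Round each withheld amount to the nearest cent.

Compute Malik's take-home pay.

$422.93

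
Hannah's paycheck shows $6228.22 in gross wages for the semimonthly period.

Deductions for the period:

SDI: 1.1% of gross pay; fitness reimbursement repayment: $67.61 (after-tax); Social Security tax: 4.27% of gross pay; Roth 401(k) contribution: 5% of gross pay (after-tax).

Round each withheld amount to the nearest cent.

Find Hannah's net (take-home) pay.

SDI: $6228.22 × 0.011 = $68.51
Social Security tax: $6228.22 × 0.0427 = $265.94
Roth 401(k) contribution: $6228.22 × 0.05 = $311.41
Fitness reimbursement repayment: $67.61
Total deductions = $68.51 + $265.94 + $311.41 + $67.61 = $713.47
Net pay = $6228.22 − $713.47 = $5514.75

$5514.75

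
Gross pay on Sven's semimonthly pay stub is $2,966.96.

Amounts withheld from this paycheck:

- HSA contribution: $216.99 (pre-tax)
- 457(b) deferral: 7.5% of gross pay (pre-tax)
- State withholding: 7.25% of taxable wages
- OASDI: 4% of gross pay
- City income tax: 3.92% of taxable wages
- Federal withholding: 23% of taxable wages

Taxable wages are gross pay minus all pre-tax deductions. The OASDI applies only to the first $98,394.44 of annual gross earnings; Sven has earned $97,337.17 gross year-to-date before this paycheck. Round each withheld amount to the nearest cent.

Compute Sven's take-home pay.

457(b) deferral: $2,966.96 × 0.075 = $222.52
HSA contribution: $216.99
Pre-tax total = $222.52 + $216.99 = $439.51
Taxable wages = $2,966.96 − $439.51 = $2,527.45
City income tax: $2,527.45 × 0.0392 = $99.08
Federal withholding: $2,527.45 × 0.23 = $581.31
State withholding: $2,527.45 × 0.0725 = $183.24
OASDI: only $98,394.44 − $97,337.17 = $1,057.27 of this check is subject → $1,057.27 × 0.04 = $42.29
Total deductions = $222.52 + $216.99 + $99.08 + $581.31 + $183.24 + $42.29 = $1,345.43
Net pay = $2,966.96 − $1,345.43 = $1,621.53

$1,621.53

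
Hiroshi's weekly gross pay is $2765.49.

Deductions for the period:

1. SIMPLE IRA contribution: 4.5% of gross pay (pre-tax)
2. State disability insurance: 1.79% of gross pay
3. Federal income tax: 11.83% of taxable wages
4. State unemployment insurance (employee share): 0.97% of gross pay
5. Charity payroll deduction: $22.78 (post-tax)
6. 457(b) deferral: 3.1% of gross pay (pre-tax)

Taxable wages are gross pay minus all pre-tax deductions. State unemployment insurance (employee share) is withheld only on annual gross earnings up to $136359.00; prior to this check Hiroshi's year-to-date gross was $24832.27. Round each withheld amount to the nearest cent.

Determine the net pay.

$2153.91

457(b) deferral: $2765.49 × 0.031 = $85.73
SIMPLE IRA contribution: $2765.49 × 0.045 = $124.45
Pre-tax total = $85.73 + $124.45 = $210.18
Taxable wages = $2765.49 − $210.18 = $2555.31
Federal income tax: $2555.31 × 0.1183 = $302.29
State unemployment insurance (employee share): cap not yet reached, full $2765.49 is subject → $2765.49 × 0.0097 = $26.83
State disability insurance: $2765.49 × 0.0179 = $49.50
Charity payroll deduction: $22.78
Total deductions = $85.73 + $124.45 + $302.29 + $26.83 + $49.50 + $22.78 = $611.58
Net pay = $2765.49 − $611.58 = $2153.91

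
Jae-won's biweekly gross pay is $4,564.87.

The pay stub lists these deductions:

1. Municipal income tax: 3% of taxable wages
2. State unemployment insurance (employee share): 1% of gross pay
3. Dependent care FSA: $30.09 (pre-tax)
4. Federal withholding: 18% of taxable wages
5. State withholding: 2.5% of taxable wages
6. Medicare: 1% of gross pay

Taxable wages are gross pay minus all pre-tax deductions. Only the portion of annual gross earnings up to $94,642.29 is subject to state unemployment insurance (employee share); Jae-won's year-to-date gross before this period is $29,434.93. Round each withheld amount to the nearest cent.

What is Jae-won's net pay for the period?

Dependent care FSA: $30.09
Taxable wages = $4,564.87 − $30.09 = $4,534.78
State withholding: $4,534.78 × 0.025 = $113.37
Municipal income tax: $4,534.78 × 0.03 = $136.04
Federal withholding: $4,534.78 × 0.18 = $816.26
Medicare: $4,564.87 × 0.01 = $45.65
State unemployment insurance (employee share): cap not yet reached, full $4,564.87 is subject → $4,564.87 × 0.01 = $45.65
Total deductions = $30.09 + $113.37 + $136.04 + $816.26 + $45.65 + $45.65 = $1,187.06
Net pay = $4,564.87 − $1,187.06 = $3,377.81

$3,377.81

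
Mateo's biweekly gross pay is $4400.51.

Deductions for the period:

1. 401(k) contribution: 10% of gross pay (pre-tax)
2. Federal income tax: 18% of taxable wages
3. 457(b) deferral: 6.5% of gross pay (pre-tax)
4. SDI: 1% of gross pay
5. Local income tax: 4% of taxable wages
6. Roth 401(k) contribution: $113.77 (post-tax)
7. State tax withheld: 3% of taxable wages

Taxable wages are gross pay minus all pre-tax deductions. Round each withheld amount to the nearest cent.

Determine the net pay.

401(k) contribution: $4400.51 × 0.1 = $440.05
457(b) deferral: $4400.51 × 0.065 = $286.03
Pre-tax total = $440.05 + $286.03 = $726.08
Taxable wages = $4400.51 − $726.08 = $3674.43
Federal income tax: $3674.43 × 0.18 = $661.40
State tax withheld: $3674.43 × 0.03 = $110.23
Local income tax: $3674.43 × 0.04 = $146.98
SDI: $4400.51 × 0.01 = $44.01
Roth 401(k) contribution: $113.77
Total deductions = $440.05 + $286.03 + $661.40 + $110.23 + $146.98 + $44.01 + $113.77 = $1802.47
Net pay = $4400.51 − $1802.47 = $2598.04

$2598.04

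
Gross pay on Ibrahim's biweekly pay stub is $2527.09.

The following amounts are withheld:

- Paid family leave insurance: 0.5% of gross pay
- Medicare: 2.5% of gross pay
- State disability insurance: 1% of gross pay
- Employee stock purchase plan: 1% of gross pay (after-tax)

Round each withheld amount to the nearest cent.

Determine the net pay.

$2400.73

Medicare: $2527.09 × 0.025 = $63.18
State disability insurance: $2527.09 × 0.01 = $25.27
Paid family leave insurance: $2527.09 × 0.005 = $12.64
Employee stock purchase plan: $2527.09 × 0.01 = $25.27
Total deductions = $63.18 + $25.27 + $12.64 + $25.27 = $126.36
Net pay = $2527.09 − $126.36 = $2400.73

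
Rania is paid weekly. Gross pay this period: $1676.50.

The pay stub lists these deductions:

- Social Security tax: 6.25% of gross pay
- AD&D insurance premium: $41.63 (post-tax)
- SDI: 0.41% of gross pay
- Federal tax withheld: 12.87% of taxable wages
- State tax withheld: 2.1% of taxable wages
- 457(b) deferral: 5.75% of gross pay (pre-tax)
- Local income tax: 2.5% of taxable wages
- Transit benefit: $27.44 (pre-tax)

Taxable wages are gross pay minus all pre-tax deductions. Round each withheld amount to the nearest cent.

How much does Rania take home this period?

Transit benefit: $27.44
457(b) deferral: $1676.50 × 0.0575 = $96.40
Pre-tax total = $27.44 + $96.40 = $123.84
Taxable wages = $1676.50 − $123.84 = $1552.66
State tax withheld: $1552.66 × 0.021 = $32.61
Local income tax: $1552.66 × 0.025 = $38.82
Federal tax withheld: $1552.66 × 0.1287 = $199.83
Social Security tax: $1676.50 × 0.0625 = $104.78
SDI: $1676.50 × 0.0041 = $6.87
AD&D insurance premium: $41.63
Total deductions = $27.44 + $96.40 + $32.61 + $38.82 + $199.83 + $104.78 + $6.87 + $41.63 = $548.38
Net pay = $1676.50 − $548.38 = $1128.12

$1128.12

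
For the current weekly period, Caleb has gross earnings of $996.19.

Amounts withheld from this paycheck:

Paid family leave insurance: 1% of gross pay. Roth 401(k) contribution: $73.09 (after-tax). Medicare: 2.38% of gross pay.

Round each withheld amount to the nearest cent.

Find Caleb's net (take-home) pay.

Paid family leave insurance: $996.19 × 0.01 = $9.96
Medicare: $996.19 × 0.0238 = $23.71
Roth 401(k) contribution: $73.09
Total deductions = $9.96 + $23.71 + $73.09 = $106.76
Net pay = $996.19 − $106.76 = $889.43

$889.43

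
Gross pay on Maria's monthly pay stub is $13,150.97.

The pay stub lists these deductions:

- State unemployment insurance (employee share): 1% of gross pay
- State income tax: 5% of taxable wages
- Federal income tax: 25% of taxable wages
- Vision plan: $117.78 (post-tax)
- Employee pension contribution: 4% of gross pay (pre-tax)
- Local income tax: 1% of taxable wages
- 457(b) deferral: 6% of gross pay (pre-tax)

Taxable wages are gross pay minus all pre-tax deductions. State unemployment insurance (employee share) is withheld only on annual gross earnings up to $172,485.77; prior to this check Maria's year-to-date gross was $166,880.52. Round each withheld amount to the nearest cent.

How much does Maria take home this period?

$7,992.92

457(b) deferral: $13,150.97 × 0.06 = $789.06
Employee pension contribution: $13,150.97 × 0.04 = $526.04
Pre-tax total = $789.06 + $526.04 = $1,315.10
Taxable wages = $13,150.97 − $1,315.10 = $11,835.87
Federal income tax: $11,835.87 × 0.25 = $2,958.97
State income tax: $11,835.87 × 0.05 = $591.79
Local income tax: $11,835.87 × 0.01 = $118.36
State unemployment insurance (employee share): only $172,485.77 − $166,880.52 = $5,605.25 of this check is subject → $5,605.25 × 0.01 = $56.05
Vision plan: $117.78
Total deductions = $789.06 + $526.04 + $2,958.97 + $591.79 + $118.36 + $56.05 + $117.78 = $5,158.05
Net pay = $13,150.97 − $5,158.05 = $7,992.92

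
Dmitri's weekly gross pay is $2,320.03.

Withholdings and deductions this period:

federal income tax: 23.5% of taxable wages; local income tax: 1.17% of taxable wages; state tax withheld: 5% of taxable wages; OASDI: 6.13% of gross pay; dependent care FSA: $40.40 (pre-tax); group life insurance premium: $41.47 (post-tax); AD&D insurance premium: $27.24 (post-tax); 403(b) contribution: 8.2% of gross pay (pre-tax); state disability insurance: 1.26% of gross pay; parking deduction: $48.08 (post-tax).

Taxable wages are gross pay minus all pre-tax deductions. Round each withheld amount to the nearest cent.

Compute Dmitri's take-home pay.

$1,181.22

403(b) contribution: $2,320.03 × 0.082 = $190.24
Dependent care FSA: $40.40
Pre-tax total = $190.24 + $40.40 = $230.64
Taxable wages = $2,320.03 − $230.64 = $2,089.39
State tax withheld: $2,089.39 × 0.05 = $104.47
Local income tax: $2,089.39 × 0.0117 = $24.45
Federal income tax: $2,089.39 × 0.235 = $491.01
OASDI: $2,320.03 × 0.0613 = $142.22
State disability insurance: $2,320.03 × 0.0126 = $29.23
Parking deduction: $48.08
Group life insurance premium: $41.47
AD&D insurance premium: $27.24
Total deductions = $190.24 + $40.40 + $104.47 + $24.45 + $491.01 + $142.22 + $29.23 + $48.08 + $41.47 + $27.24 = $1,138.81
Net pay = $2,320.03 − $1,138.81 = $1,181.22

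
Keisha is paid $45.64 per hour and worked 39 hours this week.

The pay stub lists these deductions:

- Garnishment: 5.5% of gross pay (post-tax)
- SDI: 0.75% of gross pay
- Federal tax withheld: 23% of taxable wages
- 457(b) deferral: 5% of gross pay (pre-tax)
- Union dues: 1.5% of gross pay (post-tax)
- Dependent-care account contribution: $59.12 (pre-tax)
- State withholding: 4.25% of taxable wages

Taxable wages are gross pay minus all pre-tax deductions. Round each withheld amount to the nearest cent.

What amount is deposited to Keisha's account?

$1049.22

Gross pay: 39 × $45.64 = $1779.96
457(b) deferral: $1779.96 × 0.05 = $89.00
Dependent-care account contribution: $59.12
Pre-tax total = $89.00 + $59.12 = $148.12
Taxable wages = $1779.96 − $148.12 = $1631.84
State withholding: $1631.84 × 0.0425 = $69.35
Federal tax withheld: $1631.84 × 0.23 = $375.32
SDI: $1779.96 × 0.0075 = $13.35
Union dues: $1779.96 × 0.015 = $26.70
Garnishment: $1779.96 × 0.055 = $97.90
Total deductions = $89.00 + $59.12 + $69.35 + $375.32 + $13.35 + $26.70 + $97.90 = $730.74
Net pay = $1779.96 − $730.74 = $1049.22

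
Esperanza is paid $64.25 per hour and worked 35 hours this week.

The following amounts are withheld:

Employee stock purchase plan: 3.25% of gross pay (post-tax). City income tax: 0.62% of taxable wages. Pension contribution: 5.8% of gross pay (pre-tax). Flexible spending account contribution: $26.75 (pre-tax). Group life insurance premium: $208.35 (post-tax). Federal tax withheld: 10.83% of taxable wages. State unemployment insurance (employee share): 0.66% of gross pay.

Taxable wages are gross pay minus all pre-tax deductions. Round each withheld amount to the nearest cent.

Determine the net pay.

$1,555.81

Gross pay: 35 × $64.25 = $2,248.75
Pension contribution: $2,248.75 × 0.058 = $130.43
Flexible spending account contribution: $26.75
Pre-tax total = $130.43 + $26.75 = $157.18
Taxable wages = $2,248.75 − $157.18 = $2,091.57
Federal tax withheld: $2,091.57 × 0.1083 = $226.52
City income tax: $2,091.57 × 0.0062 = $12.97
State unemployment insurance (employee share): $2,248.75 × 0.0066 = $14.84
Group life insurance premium: $208.35
Employee stock purchase plan: $2,248.75 × 0.0325 = $73.08
Total deductions = $130.43 + $26.75 + $226.52 + $12.97 + $14.84 + $208.35 + $73.08 = $692.94
Net pay = $2,248.75 − $692.94 = $1,555.81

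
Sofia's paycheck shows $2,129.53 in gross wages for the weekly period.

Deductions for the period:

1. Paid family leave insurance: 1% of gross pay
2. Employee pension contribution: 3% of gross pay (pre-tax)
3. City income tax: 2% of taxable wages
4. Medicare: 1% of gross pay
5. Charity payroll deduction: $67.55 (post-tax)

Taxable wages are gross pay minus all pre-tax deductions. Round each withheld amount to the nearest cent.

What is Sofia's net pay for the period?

$1,914.18

Employee pension contribution: $2,129.53 × 0.03 = $63.89
Taxable wages = $2,129.53 − $63.89 = $2,065.64
City income tax: $2,065.64 × 0.02 = $41.31
Medicare: $2,129.53 × 0.01 = $21.30
Paid family leave insurance: $2,129.53 × 0.01 = $21.30
Charity payroll deduction: $67.55
Total deductions = $63.89 + $41.31 + $21.30 + $21.30 + $67.55 = $215.35
Net pay = $2,129.53 − $215.35 = $1,914.18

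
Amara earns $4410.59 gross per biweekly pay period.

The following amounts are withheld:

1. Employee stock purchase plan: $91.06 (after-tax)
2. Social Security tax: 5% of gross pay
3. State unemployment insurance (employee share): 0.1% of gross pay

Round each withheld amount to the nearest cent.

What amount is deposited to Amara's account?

Social Security tax: $4410.59 × 0.05 = $220.53
State unemployment insurance (employee share): $4410.59 × 0.001 = $4.41
Employee stock purchase plan: $91.06
Total deductions = $220.53 + $4.41 + $91.06 = $316.00
Net pay = $4410.59 − $316.00 = $4094.59

$4094.59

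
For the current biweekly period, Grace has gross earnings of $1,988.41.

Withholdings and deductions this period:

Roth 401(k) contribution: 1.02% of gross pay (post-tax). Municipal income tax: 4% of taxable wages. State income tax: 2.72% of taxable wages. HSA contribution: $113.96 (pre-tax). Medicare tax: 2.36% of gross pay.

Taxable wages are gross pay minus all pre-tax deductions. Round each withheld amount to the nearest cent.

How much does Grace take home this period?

$1,681.27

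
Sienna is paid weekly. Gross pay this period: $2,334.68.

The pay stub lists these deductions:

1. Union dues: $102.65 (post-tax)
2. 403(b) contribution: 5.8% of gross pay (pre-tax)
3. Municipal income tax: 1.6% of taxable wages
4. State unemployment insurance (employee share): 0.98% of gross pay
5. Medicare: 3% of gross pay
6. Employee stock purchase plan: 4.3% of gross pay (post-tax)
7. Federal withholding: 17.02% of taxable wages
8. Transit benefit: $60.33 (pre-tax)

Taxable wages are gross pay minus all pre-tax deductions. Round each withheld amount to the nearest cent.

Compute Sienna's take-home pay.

Transit benefit: $60.33
403(b) contribution: $2,334.68 × 0.058 = $135.41
Pre-tax total = $60.33 + $135.41 = $195.74
Taxable wages = $2,334.68 − $195.74 = $2,138.94
Municipal income tax: $2,138.94 × 0.016 = $34.22
Federal withholding: $2,138.94 × 0.1702 = $364.05
State unemployment insurance (employee share): $2,334.68 × 0.0098 = $22.88
Medicare: $2,334.68 × 0.03 = $70.04
Union dues: $102.65
Employee stock purchase plan: $2,334.68 × 0.043 = $100.39
Total deductions = $60.33 + $135.41 + $34.22 + $364.05 + $22.88 + $70.04 + $102.65 + $100.39 = $889.97
Net pay = $2,334.68 − $889.97 = $1,444.71

$1,444.71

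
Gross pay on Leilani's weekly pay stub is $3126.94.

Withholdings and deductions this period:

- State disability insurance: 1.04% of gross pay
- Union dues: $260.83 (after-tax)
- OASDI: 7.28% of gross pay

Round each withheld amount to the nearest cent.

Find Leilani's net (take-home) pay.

State disability insurance: $3126.94 × 0.0104 = $32.52
OASDI: $3126.94 × 0.0728 = $227.64
Union dues: $260.83
Total deductions = $32.52 + $227.64 + $260.83 = $520.99
Net pay = $3126.94 − $520.99 = $2605.95

$2605.95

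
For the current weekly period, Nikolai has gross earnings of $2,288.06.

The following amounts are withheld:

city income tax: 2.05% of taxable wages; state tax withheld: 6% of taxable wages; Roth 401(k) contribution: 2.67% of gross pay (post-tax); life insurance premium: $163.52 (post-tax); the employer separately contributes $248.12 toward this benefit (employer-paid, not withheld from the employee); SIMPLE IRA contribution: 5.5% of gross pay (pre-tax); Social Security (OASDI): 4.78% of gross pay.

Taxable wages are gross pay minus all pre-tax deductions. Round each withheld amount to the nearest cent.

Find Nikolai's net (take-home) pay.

$1,654.18

SIMPLE IRA contribution: $2,288.06 × 0.055 = $125.84
Taxable wages = $2,288.06 − $125.84 = $2,162.22
City income tax: $2,162.22 × 0.0205 = $44.33
State tax withheld: $2,162.22 × 0.06 = $129.73
Social Security (OASDI): $2,288.06 × 0.0478 = $109.37
Life insurance premium: $163.52
Roth 401(k) contribution: $2,288.06 × 0.0267 = $61.09
(Employer's $248.12 toward life insurance premium is not withheld from the employee.)
Total deductions = $125.84 + $44.33 + $129.73 + $109.37 + $163.52 + $61.09 = $633.88
Net pay = $2,288.06 − $633.88 = $1,654.18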